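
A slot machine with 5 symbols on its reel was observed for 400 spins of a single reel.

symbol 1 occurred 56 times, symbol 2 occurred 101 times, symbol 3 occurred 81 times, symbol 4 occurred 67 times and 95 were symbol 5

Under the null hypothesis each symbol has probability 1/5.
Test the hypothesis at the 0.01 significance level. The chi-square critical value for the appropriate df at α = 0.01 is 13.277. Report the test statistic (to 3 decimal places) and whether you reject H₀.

17.650; reject

Expected count for each of the 5 categories: 400/5 = 80.
symbol 1: (56 − 80)²/80 = 576/80 = 7.2000
symbol 2: (101 − 80)²/80 = 441/80 = 5.5125
symbol 3: (81 − 80)²/80 = 1/80 = 0.0125
symbol 4: (67 − 80)²/80 = 169/80 = 2.1125
symbol 5: (95 − 80)²/80 = 225/80 = 2.8125
Sum = 17.650
df = 4. Since 17.650 > 13.277, we reject H₀.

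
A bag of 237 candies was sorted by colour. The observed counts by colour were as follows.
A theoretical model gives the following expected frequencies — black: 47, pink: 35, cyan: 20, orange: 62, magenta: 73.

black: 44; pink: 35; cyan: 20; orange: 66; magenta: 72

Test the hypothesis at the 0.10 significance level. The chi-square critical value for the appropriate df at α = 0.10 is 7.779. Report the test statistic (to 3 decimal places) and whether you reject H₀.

0.463; do not reject

cat          O        E   (O−E)²/E
black       44       47     0.1915
pink        35       35     0.0000
cyan        20       20     0.0000
orange      66       62     0.2581
magenta     72       73     0.0137
Sum = 0.463
df = 4. Since 0.463 < 7.779, we do not reject H₀.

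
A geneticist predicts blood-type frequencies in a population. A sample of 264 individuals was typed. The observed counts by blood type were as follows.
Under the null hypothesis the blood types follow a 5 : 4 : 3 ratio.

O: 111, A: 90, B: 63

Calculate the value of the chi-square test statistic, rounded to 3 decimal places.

0.191

Ratio total = 12. Expected counts: 264×5/12 = 110, 264×4/12 = 88, 264×3/12 = 66.
χ² = (111−110)²/110 + (90−88)²/88 + (63−66)²/66
   = 0.0091 + 0.0455 + 0.1364
Sum = 0.191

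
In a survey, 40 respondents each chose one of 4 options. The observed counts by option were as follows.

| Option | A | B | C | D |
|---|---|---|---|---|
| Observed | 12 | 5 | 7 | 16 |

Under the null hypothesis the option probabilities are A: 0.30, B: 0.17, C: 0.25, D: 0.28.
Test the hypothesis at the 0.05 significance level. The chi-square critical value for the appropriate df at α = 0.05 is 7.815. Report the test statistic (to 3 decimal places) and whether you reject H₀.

3.434; do not reject

Expected counts E_i = n·p_i: 40×0.30 = 12, 40×0.17 = 6.8, 40×0.25 = 10, 40×0.28 = 11.2.
A: (12 − 12)²/12 = 0/12 = 0.0000
B: (5 − 6.8)²/6.8 = 3.24/6.8 = 0.4765
C: (7 − 10)²/10 = 9/10 = 0.9000
D: (16 − 11.2)²/11.2 = 23.04/11.2 = 2.0571
Sum = 3.434
df = 3. Since 3.434 < 7.815, we do not reject H₀.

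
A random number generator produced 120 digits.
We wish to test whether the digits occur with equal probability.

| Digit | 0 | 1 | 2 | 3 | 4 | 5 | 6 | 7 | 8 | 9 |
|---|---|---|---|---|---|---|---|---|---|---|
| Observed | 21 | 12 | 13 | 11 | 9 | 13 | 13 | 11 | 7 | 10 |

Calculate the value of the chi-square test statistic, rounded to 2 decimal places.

10.33

Expected count for each of the 10 categories: 120/10 = 12.
cat         O        E   (O−E)²/E
0          21       12      6.750
1          12       12      0.000
2          13       12      0.083
3          11       12      0.083
4           9       12      0.750
5          13       12      0.083
6          13       12      0.083
7          11       12      0.083
8           7       12      2.083
9          10       12      0.333
Sum = 10.33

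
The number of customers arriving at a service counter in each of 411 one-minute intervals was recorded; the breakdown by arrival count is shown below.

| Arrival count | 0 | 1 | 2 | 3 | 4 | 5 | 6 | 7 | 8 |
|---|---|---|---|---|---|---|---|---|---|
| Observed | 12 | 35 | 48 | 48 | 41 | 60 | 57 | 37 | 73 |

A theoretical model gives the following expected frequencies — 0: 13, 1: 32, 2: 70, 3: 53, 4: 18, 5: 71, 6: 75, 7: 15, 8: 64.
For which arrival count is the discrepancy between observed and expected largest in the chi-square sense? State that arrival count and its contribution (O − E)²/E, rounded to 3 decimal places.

7, 32.267

χ² = (12−13)²/13 + (35−32)²/32 + (48−70)²/70 + (48−53)²/53 + (41−18)²/18 + (60−71)²/71 + (57−75)²/75 + (37−15)²/15 + (73−64)²/64
   = 0.0769 + 0.2813 + 6.9143 + 0.4717 + 29.3889 + 1.7042 + 4.3200 + 32.2667 + 1.2656
The largest term is for 7: 32.267.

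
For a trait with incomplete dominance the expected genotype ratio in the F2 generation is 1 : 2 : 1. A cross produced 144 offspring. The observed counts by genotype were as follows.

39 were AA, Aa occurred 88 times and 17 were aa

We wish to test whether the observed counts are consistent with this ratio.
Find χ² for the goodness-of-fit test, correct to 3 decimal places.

Ratio total = 4. Expected counts: 144×1/4 = 36, 144×2/4 = 72, 144×1/4 = 36.
AA: (39 − 36)²/36 = 9/36 = 0.2500
Aa: (88 − 72)²/72 = 256/72 = 3.5556
aa: (17 − 36)²/36 = 361/36 = 10.0278
Sum = 13.833

13.833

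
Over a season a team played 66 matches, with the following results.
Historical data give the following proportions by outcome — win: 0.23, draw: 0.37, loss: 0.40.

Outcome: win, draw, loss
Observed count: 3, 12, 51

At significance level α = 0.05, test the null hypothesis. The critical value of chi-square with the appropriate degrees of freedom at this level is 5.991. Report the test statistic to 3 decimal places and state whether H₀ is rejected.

39.012; reject

Expected counts E_i = n·p_i: 66×0.23 = 15.18, 66×0.37 = 24.42, 66×0.40 = 26.4.
cat         O        E   (O−E)²/E
win         3    15.18     9.7729
draw       12    24.42     6.3168
loss       51     26.4    22.9227
Sum = 39.012
df = 2. Since 39.012 > 5.991, we reject H₀.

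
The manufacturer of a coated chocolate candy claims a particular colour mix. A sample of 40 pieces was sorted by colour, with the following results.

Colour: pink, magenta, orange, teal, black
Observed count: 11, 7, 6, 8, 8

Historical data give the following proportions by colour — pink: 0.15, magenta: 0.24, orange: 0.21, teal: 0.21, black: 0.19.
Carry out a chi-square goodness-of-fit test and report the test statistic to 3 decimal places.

Expected counts E_i = n·p_i: 40×0.15 = 6, 40×0.24 = 9.6, 40×0.21 = 8.4, 40×0.21 = 8.4, 40×0.19 = 7.6.
pink: (11 − 6)²/6 = 25/6 = 4.1667
magenta: (7 − 9.6)²/9.6 = 6.76/9.6 = 0.7042
orange: (6 − 8.4)²/8.4 = 5.76/8.4 = 0.6857
teal: (8 − 8.4)²/8.4 = 0.16/8.4 = 0.0190
black: (8 − 7.6)²/7.6 = 0.16/7.6 = 0.0211
Sum = 5.597

5.597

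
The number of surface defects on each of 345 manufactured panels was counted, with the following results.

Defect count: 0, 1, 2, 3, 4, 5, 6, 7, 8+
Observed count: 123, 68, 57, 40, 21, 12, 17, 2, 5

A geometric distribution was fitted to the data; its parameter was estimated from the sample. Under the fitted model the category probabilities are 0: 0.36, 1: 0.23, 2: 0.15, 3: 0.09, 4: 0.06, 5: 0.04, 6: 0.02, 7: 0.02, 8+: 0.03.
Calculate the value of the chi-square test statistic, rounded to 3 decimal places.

26.016

Expected counts E_i = n·p_i: 345×0.36 = 124.2, 345×0.23 = 79.35, 345×0.15 = 51.75, 345×0.09 = 31.05, 345×0.06 = 20.7, 345×0.04 = 13.8, 345×0.02 = 6.9, 345×0.02 = 6.9, 345×0.03 = 10.35.
cat         O        E   (O−E)²/E
0         123    124.2     0.0116
1          68    79.35     1.6235
2          57    51.75     0.5326
3          40    31.05     2.5798
4          21     20.7     0.0043
5          12     13.8     0.2348
6          17      6.9    14.7841
7           2      6.9     3.4797
8+          5    10.35     2.7655
Sum = 26.016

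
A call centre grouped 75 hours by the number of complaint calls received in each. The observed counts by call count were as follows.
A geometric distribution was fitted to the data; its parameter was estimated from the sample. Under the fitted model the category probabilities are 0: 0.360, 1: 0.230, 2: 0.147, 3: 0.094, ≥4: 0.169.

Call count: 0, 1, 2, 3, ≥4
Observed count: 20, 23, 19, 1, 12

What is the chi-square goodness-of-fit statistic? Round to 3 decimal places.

14.728

Expected counts E_i = n·p_i: 75×0.360 = 27, 75×0.230 = 17.25, 75×0.147 = 11.025, 75×0.094 = 7.05, 75×0.169 = 12.675.
cat         O        E   (O−E)²/E
0          20       27     1.8148
1          23    17.25     1.9167
2          19   11.025     5.7688
3           1     7.05     5.1918
≥4         12   12.675     0.0359
Sum = 14.728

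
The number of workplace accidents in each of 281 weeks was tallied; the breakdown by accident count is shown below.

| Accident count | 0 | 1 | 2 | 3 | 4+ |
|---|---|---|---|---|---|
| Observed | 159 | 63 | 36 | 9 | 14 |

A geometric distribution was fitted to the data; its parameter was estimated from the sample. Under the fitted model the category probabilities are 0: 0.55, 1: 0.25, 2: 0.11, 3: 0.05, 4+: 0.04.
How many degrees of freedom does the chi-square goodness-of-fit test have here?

There are k = 5 categories and 1 parameter estimated from the data, so df = 5 − 1 − 1 = 3.

3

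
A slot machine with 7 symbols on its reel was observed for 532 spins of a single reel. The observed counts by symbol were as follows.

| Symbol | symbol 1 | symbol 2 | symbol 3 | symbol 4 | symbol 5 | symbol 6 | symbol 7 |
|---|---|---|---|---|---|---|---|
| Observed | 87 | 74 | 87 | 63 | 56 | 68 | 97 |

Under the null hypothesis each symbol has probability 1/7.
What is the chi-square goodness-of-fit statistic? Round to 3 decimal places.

Expected count for each of the 7 categories: 532/7 = 76.
χ² = (87−76)²/76 + (74−76)²/76 + (87−76)²/76 + (63−76)²/76 + (56−76)²/76 + (68−76)²/76 + (97−76)²/76
   = 1.5921 + 0.0526 + 1.5921 + 2.2237 + 5.2632 + 0.8421 + 5.8026
Sum = 17.368

17.368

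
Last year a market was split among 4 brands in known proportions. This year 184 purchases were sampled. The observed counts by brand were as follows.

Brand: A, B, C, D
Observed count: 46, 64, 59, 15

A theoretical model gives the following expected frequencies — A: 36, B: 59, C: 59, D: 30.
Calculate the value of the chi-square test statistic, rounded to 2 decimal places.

10.70

χ² = (46−36)²/36 + (64−59)²/59 + (59−59)²/59 + (15−30)²/30
   = 2.778 + 0.424 + 0.000 + 7.500
Sum = 10.70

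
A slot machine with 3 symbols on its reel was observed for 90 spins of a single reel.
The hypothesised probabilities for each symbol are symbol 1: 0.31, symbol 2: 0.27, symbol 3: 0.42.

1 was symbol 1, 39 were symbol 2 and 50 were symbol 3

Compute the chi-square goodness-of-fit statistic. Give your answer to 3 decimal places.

38.766

Expected counts E_i = n·p_i: 90×0.31 = 27.9, 90×0.27 = 24.3, 90×0.42 = 37.8.
χ² = (1−27.9)²/27.9 + (39−24.3)²/24.3 + (50−37.8)²/37.8
   = 25.9358 + 8.8926 + 3.9376
Sum = 38.766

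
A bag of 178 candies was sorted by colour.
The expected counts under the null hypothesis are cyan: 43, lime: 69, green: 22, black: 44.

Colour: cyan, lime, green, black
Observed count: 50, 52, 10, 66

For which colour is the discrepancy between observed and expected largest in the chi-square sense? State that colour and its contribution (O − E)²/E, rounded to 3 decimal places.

black, 11.000

cyan: (50 − 43)²/43 = 49/43 = 1.1395
lime: (52 − 69)²/69 = 289/69 = 4.1884
green: (10 − 22)²/22 = 144/22 = 6.5455
black: (66 − 44)²/44 = 484/44 = 11.0000
The largest term is for black: 11.000.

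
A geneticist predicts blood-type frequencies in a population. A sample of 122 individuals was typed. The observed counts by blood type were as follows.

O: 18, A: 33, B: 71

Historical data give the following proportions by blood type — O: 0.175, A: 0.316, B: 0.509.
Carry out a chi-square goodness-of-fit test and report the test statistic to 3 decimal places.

Expected counts E_i = n·p_i: 122×0.175 = 21.35, 122×0.316 = 38.552, 122×0.509 = 62.098.
χ² = (18−21.35)²/21.35 + (33−38.552)²/38.552 + (71−62.098)²/62.098
   = 0.5256 + 0.7996 + 1.2761
Sum = 2.601

2.601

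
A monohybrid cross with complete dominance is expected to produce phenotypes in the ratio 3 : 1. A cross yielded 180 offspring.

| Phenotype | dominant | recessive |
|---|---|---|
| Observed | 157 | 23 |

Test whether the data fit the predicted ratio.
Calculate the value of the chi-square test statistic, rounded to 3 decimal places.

Ratio total = 4. Expected counts: 180×3/4 = 135, 180×1/4 = 45.
dominant: (157 − 135)²/135 = 484/135 = 3.5852
recessive: (23 − 45)²/45 = 484/45 = 10.7556
Sum = 14.341

14.341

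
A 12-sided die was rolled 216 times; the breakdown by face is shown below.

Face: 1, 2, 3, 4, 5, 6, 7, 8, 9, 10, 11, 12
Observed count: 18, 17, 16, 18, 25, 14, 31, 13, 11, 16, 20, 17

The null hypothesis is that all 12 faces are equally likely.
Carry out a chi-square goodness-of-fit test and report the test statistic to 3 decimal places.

17.889

Expected count for each of the 12 categories: 216/12 = 18.
cat         O        E   (O−E)²/E
1          18       18     0.0000
2          17       18     0.0556
3          16       18     0.2222
4          18       18     0.0000
5          25       18     2.7222
6          14       18     0.8889
7          31       18     9.3889
8          13       18     1.3889
9          11       18     2.7222
10         16       18     0.2222
11         20       18     0.2222
12         17       18     0.0556
Sum = 17.889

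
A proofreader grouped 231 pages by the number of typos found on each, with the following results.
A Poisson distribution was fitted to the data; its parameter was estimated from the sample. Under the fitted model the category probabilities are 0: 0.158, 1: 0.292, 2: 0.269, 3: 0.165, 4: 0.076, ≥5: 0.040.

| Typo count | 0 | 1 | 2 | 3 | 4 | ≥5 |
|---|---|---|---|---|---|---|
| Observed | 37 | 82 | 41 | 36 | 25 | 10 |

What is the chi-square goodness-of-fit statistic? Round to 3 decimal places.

Expected counts E_i = n·p_i: 231×0.158 = 36.498, 231×0.292 = 67.452, 231×0.269 = 62.139, 231×0.165 = 38.115, 231×0.076 = 17.556, 231×0.040 = 9.24.
0: (37 − 36.498)²/36.498 = 0.252004/36.498 = 0.0069
1: (82 − 67.452)²/67.452 = 211.644304/67.452 = 3.1377
2: (41 − 62.139)²/62.139 = 446.857321/62.139 = 7.1913
3: (36 − 38.115)²/38.115 = 4.473225/38.115 = 0.1174
4: (25 − 17.556)²/17.556 = 55.413136/17.556 = 3.1564
≥5: (10 − 9.24)²/9.24 = 0.5776/9.24 = 0.0625
Sum = 13.672

13.672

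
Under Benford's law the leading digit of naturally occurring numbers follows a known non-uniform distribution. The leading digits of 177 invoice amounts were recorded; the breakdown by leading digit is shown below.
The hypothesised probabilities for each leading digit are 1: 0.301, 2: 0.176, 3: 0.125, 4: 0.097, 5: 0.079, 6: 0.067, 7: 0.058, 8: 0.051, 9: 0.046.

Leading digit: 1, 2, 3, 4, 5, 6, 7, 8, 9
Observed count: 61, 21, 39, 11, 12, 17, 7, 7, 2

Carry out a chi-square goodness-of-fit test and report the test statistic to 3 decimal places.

28.153

Expected counts E_i = n·p_i: 177×0.301 = 53.277, 177×0.176 = 31.152, 177×0.125 = 22.125, 177×0.097 = 17.169, 177×0.079 = 13.983, 177×0.067 = 11.859, 177×0.058 = 10.266, 177×0.051 = 9.027, 177×0.046 = 8.142.
χ² = (61−53.277)²/53.277 + (21−31.152)²/31.152 + (39−22.125)²/22.125 + (11−17.169)²/17.169 + (12−13.983)²/13.983 + (17−11.859)²/11.859 + (7−10.266)²/10.266 + (7−9.027)²/9.027 + (2−8.142)²/8.142
   = 1.1195 + 3.3084 + 12.8708 + 2.2166 + 0.2812 + 2.2287 + 1.0390 + 0.4552 + 4.6333
Sum = 28.153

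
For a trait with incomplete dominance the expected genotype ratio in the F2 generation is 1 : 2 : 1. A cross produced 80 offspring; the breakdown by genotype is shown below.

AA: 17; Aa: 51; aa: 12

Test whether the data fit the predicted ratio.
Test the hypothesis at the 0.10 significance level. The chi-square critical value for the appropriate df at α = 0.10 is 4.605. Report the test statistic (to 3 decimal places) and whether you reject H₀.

6.675; reject

Ratio total = 4. Expected counts: 80×1/4 = 20, 80×2/4 = 40, 80×1/4 = 20.
cat         O        E   (O−E)²/E
AA         17       20     0.4500
Aa         51       40     3.0250
aa         12       20     3.2000
Sum = 6.675
df = 2. Since 6.675 > 4.605, we reject H₀.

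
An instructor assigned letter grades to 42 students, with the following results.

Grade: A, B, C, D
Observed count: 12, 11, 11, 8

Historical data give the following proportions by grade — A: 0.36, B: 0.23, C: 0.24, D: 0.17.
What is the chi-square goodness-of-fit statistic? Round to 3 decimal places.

1.017

Expected counts E_i = n·p_i: 42×0.36 = 15.12, 42×0.23 = 9.66, 42×0.24 = 10.08, 42×0.17 = 7.14.
A: (12 − 15.12)²/15.12 = 9.7344/15.12 = 0.6438
B: (11 − 9.66)²/9.66 = 1.7956/9.66 = 0.1859
C: (11 − 10.08)²/10.08 = 0.8464/10.08 = 0.0840
D: (8 − 7.14)²/7.14 = 0.7396/7.14 = 0.1036
Sum = 1.017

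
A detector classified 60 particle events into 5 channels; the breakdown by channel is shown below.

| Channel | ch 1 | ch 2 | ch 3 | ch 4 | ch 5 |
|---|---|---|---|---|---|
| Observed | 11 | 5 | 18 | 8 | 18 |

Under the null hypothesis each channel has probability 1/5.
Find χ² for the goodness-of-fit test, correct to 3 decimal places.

Expected count for each of the 5 categories: 60/5 = 12.
ch 1: (11 − 12)²/12 = 1/12 = 0.0833
ch 2: (5 − 12)²/12 = 49/12 = 4.0833
ch 3: (18 − 12)²/12 = 36/12 = 3.0000
ch 4: (8 − 12)²/12 = 16/12 = 1.3333
ch 5: (18 − 12)²/12 = 36/12 = 3.0000
Sum = 11.500

11.500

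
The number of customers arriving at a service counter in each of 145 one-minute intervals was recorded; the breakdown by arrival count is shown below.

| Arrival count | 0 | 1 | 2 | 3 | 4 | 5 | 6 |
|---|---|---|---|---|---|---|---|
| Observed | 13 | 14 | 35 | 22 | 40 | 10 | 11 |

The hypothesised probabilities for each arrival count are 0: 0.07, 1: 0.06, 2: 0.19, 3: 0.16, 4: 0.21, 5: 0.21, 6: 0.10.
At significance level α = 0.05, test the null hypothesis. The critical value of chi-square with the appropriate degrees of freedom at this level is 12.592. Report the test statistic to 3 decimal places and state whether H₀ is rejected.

23.680; reject

Expected counts E_i = n·p_i: 145×0.07 = 10.15, 145×0.06 = 8.7, 145×0.19 = 27.55, 145×0.16 = 23.2, 145×0.21 = 30.45, 145×0.21 = 30.45, 145×0.10 = 14.5.
0: (13 − 10.15)²/10.15 = 8.1225/10.15 = 0.8002
1: (14 − 8.7)²/8.7 = 28.09/8.7 = 3.2287
2: (35 − 27.55)²/27.55 = 55.5025/27.55 = 2.0146
3: (22 − 23.2)²/23.2 = 1.44/23.2 = 0.0621
4: (40 − 30.45)²/30.45 = 91.2025/30.45 = 2.9952
5: (10 − 30.45)²/30.45 = 418.2025/30.45 = 13.7341
6: (11 − 14.5)²/14.5 = 12.25/14.5 = 0.8448
Sum = 23.680
df = 6. Since 23.680 > 12.592, we reject H₀.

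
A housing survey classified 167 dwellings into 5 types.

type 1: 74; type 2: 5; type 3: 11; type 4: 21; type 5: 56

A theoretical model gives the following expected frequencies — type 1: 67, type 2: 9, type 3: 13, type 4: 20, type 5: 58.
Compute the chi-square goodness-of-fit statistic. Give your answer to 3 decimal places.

2.936

type 1: (74 − 67)²/67 = 49/67 = 0.7313
type 2: (5 − 9)²/9 = 16/9 = 1.7778
type 3: (11 − 13)²/13 = 4/13 = 0.3077
type 4: (21 − 20)²/20 = 1/20 = 0.0500
type 5: (56 − 58)²/58 = 4/58 = 0.0690
Sum = 2.936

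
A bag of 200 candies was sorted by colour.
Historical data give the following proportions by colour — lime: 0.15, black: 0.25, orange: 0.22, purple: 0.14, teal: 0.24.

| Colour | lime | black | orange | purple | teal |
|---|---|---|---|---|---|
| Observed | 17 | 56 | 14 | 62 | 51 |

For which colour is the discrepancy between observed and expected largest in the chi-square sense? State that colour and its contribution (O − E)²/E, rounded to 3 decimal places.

Expected counts E_i = n·p_i: 200×0.15 = 30, 200×0.25 = 50, 200×0.22 = 44, 200×0.14 = 28, 200×0.24 = 48.
lime: (17 − 30)²/30 = 169/30 = 5.6333
black: (56 − 50)²/50 = 36/50 = 0.7200
orange: (14 − 44)²/44 = 900/44 = 20.4545
purple: (62 − 28)²/28 = 1156/28 = 41.2857
teal: (51 − 48)²/48 = 9/48 = 0.1875
The largest term is for purple: 41.286.

purple, 41.286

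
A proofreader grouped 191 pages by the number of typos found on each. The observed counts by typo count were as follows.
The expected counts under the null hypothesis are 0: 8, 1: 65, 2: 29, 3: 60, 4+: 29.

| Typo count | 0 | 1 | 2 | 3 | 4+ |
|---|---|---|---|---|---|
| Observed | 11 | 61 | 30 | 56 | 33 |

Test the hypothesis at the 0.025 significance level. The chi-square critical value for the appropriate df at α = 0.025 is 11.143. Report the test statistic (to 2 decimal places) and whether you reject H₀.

2.22; do not reject

χ² = (11−8)²/8 + (61−65)²/65 + (30−29)²/29 + (56−60)²/60 + (33−29)²/29
   = 1.125 + 0.246 + 0.034 + 0.267 + 0.552
Sum = 2.22
df = 4. Since 2.22 < 11.143, we do not reject H₀.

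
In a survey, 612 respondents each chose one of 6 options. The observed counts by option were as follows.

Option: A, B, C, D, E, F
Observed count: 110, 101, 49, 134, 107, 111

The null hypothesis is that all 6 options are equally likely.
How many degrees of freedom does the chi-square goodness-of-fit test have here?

There are k = 6 categories and no parameters were estimated from the data, so df = 6 − 1 = 5.

5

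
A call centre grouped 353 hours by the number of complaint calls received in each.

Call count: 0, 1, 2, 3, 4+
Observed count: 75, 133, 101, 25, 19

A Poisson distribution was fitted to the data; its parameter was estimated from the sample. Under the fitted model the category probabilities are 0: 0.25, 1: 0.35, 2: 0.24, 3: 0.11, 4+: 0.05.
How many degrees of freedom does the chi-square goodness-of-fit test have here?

3

There are k = 5 categories and 1 parameter estimated from the data, so df = 5 − 1 − 1 = 3.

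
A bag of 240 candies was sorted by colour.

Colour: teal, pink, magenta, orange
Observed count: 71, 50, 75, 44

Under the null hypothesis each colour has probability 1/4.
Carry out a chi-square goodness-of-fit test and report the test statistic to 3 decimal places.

11.700

Expected count for each of the 4 categories: 240/4 = 60.
cat          O        E   (O−E)²/E
teal        71       60     2.0167
pink        50       60     1.6667
magenta     75       60     3.7500
orange      44       60     4.2667
Sum = 11.700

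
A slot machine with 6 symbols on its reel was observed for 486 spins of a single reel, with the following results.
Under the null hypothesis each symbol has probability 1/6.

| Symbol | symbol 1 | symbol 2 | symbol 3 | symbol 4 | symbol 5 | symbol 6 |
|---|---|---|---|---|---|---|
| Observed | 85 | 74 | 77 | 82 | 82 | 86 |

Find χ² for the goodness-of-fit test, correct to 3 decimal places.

Under H₀ each category has probability 1/6, so each expected count is 486/6 = 81.
symbol 1: (85 − 81)²/81 = 16/81 = 0.1975
symbol 2: (74 − 81)²/81 = 49/81 = 0.6049
symbol 3: (77 − 81)²/81 = 16/81 = 0.1975
symbol 4: (82 − 81)²/81 = 1/81 = 0.0123
symbol 5: (82 − 81)²/81 = 1/81 = 0.0123
symbol 6: (86 − 81)²/81 = 25/81 = 0.3086
Sum = 1.333

1.333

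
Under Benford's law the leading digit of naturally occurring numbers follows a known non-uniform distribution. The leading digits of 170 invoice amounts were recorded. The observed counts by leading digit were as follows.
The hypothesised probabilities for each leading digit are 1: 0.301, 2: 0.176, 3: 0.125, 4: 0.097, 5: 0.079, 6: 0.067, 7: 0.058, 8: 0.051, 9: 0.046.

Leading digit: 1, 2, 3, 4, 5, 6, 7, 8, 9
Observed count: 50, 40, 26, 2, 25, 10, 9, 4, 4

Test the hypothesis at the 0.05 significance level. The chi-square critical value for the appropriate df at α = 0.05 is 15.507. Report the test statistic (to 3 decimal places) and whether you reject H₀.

31.811; reject

Expected counts E_i = n·p_i: 170×0.301 = 51.17, 170×0.176 = 29.92, 170×0.125 = 21.25, 170×0.097 = 16.49, 170×0.079 = 13.43, 170×0.067 = 11.39, 170×0.058 = 9.86, 170×0.051 = 8.67, 170×0.046 = 7.82.
χ² = (50−51.17)²/51.17 + (40−29.92)²/29.92 + (26−21.25)²/21.25 + (2−16.49)²/16.49 + (25−13.43)²/13.43 + (10−11.39)²/11.39 + (9−9.86)²/9.86 + (4−8.67)²/8.67 + (4−7.82)²/7.82
   = 0.0268 + 3.3959 + 1.0618 + 12.7326 + 9.9676 + 0.1696 + 0.0750 + 2.5154 + 1.8660
Sum = 31.811
df = 8. Since 31.811 > 15.507, we reject H₀.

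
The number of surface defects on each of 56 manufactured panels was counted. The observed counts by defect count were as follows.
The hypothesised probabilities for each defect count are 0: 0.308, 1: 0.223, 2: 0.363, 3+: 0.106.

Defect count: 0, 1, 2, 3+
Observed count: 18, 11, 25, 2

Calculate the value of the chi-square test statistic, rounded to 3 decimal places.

3.894

Expected counts E_i = n·p_i: 56×0.308 = 17.248, 56×0.223 = 12.488, 56×0.363 = 20.328, 56×0.106 = 5.936.
0: (18 − 17.248)²/17.248 = 0.565504/17.248 = 0.0328
1: (11 − 12.488)²/12.488 = 2.214144/12.488 = 0.1773
2: (25 − 20.328)²/20.328 = 21.827584/20.328 = 1.0738
3+: (2 − 5.936)²/5.936 = 15.492096/5.936 = 2.6099
Sum = 3.894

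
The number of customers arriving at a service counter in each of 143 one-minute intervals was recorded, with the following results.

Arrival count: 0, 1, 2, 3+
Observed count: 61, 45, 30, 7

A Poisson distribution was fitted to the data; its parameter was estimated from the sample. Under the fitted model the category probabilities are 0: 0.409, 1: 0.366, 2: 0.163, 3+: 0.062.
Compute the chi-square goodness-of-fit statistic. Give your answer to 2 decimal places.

Expected counts E_i = n·p_i: 143×0.409 = 58.487, 143×0.366 = 52.338, 143×0.163 = 23.309, 143×0.062 = 8.866.
0: (61 − 58.487)²/58.487 = 6.315169/58.487 = 0.108
1: (45 − 52.338)²/52.338 = 53.846244/52.338 = 1.029
2: (30 − 23.309)²/23.309 = 44.769481/23.309 = 1.921
3+: (7 − 8.866)²/8.866 = 3.481956/8.866 = 0.393
Sum = 3.45

3.45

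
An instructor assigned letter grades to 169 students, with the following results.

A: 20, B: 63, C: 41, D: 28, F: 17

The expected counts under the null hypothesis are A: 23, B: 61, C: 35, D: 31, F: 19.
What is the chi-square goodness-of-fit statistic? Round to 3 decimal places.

A: (20 − 23)²/23 = 9/23 = 0.3913
B: (63 − 61)²/61 = 4/61 = 0.0656
C: (41 − 35)²/35 = 36/35 = 1.0286
D: (28 − 31)²/31 = 9/31 = 0.2903
F: (17 − 19)²/19 = 4/19 = 0.2105
Sum = 1.986

1.986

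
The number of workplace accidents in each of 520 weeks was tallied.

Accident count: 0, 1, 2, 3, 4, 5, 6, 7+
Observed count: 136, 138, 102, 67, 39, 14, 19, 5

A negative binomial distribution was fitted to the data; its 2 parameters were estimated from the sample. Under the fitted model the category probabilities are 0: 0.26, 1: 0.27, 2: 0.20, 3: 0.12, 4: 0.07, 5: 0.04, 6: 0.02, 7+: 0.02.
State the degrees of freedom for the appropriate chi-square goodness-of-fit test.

There are k = 8 categories and 2 parameters estimated from the data, so df = 8 − 1 − 2 = 5.

5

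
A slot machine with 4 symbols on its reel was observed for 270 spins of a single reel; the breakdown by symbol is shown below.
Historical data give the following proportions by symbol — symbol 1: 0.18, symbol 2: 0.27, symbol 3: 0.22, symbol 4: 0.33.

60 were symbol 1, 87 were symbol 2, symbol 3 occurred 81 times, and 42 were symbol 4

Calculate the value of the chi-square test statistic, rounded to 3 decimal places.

Expected counts E_i = n·p_i: 270×0.18 = 48.6, 270×0.27 = 72.9, 270×0.22 = 59.4, 270×0.33 = 89.1.
cat           O        E   (O−E)²/E
symbol 1     60     48.6     2.6741
symbol 2     87     72.9     2.7272
symbol 3     81     59.4     7.8545
symbol 4     42     89.1    24.8980
Sum = 38.154

38.154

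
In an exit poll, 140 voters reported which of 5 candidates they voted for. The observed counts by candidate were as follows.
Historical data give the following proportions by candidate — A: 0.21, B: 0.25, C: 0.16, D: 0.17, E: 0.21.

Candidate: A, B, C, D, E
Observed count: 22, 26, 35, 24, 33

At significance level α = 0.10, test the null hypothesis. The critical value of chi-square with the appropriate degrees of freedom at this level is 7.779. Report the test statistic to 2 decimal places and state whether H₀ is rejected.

11.71; reject

Expected counts E_i = n·p_i: 140×0.21 = 29.4, 140×0.25 = 35, 140×0.16 = 22.4, 140×0.17 = 23.8, 140×0.21 = 29.4.
χ² = (22−29.4)²/29.4 + (26−35)²/35 + (35−22.4)²/22.4 + (24−23.8)²/23.8 + (33−29.4)²/29.4
   = 1.863 + 2.314 + 7.088 + 0.002 + 0.441
Sum = 11.71
df = 4. Since 11.71 > 7.779, we reject H₀.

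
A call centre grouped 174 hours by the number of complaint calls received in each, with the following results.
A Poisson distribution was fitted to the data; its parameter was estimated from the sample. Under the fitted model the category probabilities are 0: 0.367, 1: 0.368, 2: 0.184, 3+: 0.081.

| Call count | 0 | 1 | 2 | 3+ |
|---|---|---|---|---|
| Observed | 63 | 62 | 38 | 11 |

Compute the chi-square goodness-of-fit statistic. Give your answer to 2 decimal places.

Expected counts E_i = n·p_i: 174×0.367 = 63.858, 174×0.368 = 64.032, 174×0.184 = 32.016, 174×0.081 = 14.094.
0: (63 − 63.858)²/63.858 = 0.736164/63.858 = 0.012
1: (62 − 64.032)²/64.032 = 4.129024/64.032 = 0.064
2: (38 − 32.016)²/32.016 = 35.808256/32.016 = 1.118
3+: (11 − 14.094)²/14.094 = 9.572836/14.094 = 0.679
Sum = 1.87

1.87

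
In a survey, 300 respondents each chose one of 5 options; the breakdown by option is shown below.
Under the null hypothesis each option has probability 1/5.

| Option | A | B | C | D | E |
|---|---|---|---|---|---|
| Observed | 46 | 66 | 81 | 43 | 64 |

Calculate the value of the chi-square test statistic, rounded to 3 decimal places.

Expected count for each of the 5 categories: 300/5 = 60.
cat         O        E   (O−E)²/E
A          46       60     3.2667
B          66       60     0.6000
C          81       60     7.3500
D          43       60     4.8167
E          64       60     0.2667
Sum = 16.300

16.300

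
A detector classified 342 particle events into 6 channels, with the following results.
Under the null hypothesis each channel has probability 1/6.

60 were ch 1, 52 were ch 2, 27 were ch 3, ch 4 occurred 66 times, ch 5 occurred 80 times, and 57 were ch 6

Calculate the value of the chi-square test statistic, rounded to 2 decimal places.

Under H₀ each category has probability 1/6, so each expected count is 342/6 = 57.
ch 1: (60 − 57)²/57 = 9/57 = 0.158
ch 2: (52 − 57)²/57 = 25/57 = 0.439
ch 3: (27 − 57)²/57 = 900/57 = 15.789
ch 4: (66 − 57)²/57 = 81/57 = 1.421
ch 5: (80 − 57)²/57 = 529/57 = 9.281
ch 6: (57 − 57)²/57 = 0/57 = 0.000
Sum = 27.09

27.09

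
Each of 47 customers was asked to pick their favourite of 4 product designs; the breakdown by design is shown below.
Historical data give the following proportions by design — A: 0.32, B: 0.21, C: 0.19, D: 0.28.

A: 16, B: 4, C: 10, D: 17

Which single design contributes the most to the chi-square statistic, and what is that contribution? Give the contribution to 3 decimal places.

Expected counts E_i = n·p_i: 47×0.32 = 15.04, 47×0.21 = 9.87, 47×0.19 = 8.93, 47×0.28 = 13.16.
χ² = (16−15.04)²/15.04 + (4−9.87)²/9.87 + (10−8.93)²/8.93 + (17−13.16)²/13.16
   = 0.0613 + 3.4911 + 0.1282 + 1.1205
The largest term is for B: 3.491.

B, 3.491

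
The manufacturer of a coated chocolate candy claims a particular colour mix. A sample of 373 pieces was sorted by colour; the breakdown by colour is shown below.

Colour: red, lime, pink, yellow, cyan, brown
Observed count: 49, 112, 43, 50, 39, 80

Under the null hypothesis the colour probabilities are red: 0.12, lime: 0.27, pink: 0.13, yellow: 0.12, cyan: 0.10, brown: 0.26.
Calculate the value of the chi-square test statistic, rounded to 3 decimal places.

Expected counts E_i = n·p_i: 373×0.12 = 44.76, 373×0.27 = 100.71, 373×0.13 = 48.49, 373×0.12 = 44.76, 373×0.10 = 37.3, 373×0.26 = 96.98.
cat         O        E   (O−E)²/E
red        49    44.76     0.4016
lime      112   100.71     1.2657
pink       43    48.49     0.6216
yellow     50    44.76     0.6134
cyan       39     37.3     0.0775
brown      80    96.98     2.9730
Sum = 5.953

5.953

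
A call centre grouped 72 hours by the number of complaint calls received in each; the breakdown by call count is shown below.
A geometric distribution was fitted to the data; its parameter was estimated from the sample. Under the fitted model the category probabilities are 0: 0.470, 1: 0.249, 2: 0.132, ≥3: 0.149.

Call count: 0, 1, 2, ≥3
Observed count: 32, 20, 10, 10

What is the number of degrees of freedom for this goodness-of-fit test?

2

There are k = 4 categories and 1 parameter estimated from the data, so df = 4 − 1 − 1 = 2.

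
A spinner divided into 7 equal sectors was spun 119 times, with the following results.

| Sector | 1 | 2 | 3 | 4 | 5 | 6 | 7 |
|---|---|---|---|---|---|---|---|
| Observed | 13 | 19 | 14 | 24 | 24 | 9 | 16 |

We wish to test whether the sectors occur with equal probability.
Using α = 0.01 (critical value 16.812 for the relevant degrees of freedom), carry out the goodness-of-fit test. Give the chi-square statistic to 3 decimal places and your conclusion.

Under H₀ each category has probability 1/7, so each expected count is 119/7 = 17.
cat         O        E   (O−E)²/E
1          13       17     0.9412
2          19       17     0.2353
3          14       17     0.5294
4          24       17     2.8824
5          24       17     2.8824
6           9       17     3.7647
7          16       17     0.0588
Sum = 11.294
df = 6. Since 11.294 < 16.812, we do not reject H₀.

11.294; do not reject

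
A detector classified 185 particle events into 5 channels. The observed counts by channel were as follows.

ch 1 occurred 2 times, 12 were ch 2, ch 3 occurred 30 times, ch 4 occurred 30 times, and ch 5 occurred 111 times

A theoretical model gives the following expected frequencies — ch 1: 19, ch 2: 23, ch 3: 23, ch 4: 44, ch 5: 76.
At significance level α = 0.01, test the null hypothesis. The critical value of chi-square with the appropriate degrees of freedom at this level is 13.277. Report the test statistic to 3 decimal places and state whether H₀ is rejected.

ch 1: (2 − 19)²/19 = 289/19 = 15.2105
ch 2: (12 − 23)²/23 = 121/23 = 5.2609
ch 3: (30 − 23)²/23 = 49/23 = 2.1304
ch 4: (30 − 44)²/44 = 196/44 = 4.4545
ch 5: (111 − 76)²/76 = 1225/76 = 16.1184
Sum = 43.175
df = 4. Since 43.175 > 13.277, we reject H₀.

43.175; reject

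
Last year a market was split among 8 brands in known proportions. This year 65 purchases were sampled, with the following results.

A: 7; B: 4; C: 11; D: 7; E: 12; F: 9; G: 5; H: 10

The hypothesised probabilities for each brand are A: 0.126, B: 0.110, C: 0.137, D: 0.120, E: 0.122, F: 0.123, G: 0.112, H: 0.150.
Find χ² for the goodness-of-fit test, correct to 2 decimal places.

5.07

Expected counts E_i = n·p_i: 65×0.126 = 8.19, 65×0.110 = 7.15, 65×0.137 = 8.905, 65×0.120 = 7.8, 65×0.122 = 7.93, 65×0.123 = 7.995, 65×0.112 = 7.28, 65×0.150 = 9.75.
χ² = (7−8.19)²/8.19 + (4−7.15)²/7.15 + (11−8.905)²/8.905 + (7−7.8)²/7.8 + (12−7.93)²/7.93 + (9−7.995)²/7.995 + (5−7.28)²/7.28 + (10−9.75)²/9.75
   = 0.173 + 1.388 + 0.493 + 0.082 + 2.089 + 0.126 + 0.714 + 0.006
Sum = 5.07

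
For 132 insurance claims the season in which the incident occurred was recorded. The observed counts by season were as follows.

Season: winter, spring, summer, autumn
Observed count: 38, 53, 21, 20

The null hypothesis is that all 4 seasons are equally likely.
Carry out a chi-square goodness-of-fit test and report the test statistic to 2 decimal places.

22.36

Under H₀ each category has probability 1/4, so each expected count is 132/4 = 33.
χ² = (38−33)²/33 + (53−33)²/33 + (21−33)²/33 + (20−33)²/33
   = 0.758 + 12.121 + 4.364 + 5.121
Sum = 22.36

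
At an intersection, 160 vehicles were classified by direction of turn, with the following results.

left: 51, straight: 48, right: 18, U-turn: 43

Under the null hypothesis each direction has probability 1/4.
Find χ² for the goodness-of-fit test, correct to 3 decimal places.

16.950

Under H₀ each category has probability 1/4, so each expected count is 160/4 = 40.
left: (51 − 40)²/40 = 121/40 = 3.0250
straight: (48 − 40)²/40 = 64/40 = 1.6000
right: (18 − 40)²/40 = 484/40 = 12.1000
U-turn: (43 − 40)²/40 = 9/40 = 0.2250
Sum = 16.950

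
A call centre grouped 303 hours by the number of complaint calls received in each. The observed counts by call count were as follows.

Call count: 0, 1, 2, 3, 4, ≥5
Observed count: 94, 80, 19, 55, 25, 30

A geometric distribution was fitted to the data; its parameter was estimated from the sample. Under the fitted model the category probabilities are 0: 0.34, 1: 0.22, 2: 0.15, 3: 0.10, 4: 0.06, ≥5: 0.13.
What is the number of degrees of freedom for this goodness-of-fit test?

There are k = 6 categories and 1 parameter estimated from the data, so df = 6 − 1 − 1 = 4.

4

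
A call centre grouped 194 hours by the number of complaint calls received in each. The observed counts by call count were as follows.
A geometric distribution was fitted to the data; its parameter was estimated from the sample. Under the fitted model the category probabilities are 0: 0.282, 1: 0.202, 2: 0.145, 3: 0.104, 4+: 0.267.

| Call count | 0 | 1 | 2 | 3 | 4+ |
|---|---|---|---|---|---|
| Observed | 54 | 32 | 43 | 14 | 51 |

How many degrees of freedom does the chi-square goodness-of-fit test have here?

3

There are k = 5 categories and 1 parameter estimated from the data, so df = 5 − 1 − 1 = 3.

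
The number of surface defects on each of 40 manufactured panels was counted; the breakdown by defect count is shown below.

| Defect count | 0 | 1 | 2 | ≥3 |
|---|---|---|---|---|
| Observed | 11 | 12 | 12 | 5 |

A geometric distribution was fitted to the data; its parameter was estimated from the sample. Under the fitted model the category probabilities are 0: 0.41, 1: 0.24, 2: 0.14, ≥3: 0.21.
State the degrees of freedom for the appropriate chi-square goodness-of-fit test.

2

There are k = 4 categories and 1 parameter estimated from the data, so df = 4 − 1 − 1 = 2.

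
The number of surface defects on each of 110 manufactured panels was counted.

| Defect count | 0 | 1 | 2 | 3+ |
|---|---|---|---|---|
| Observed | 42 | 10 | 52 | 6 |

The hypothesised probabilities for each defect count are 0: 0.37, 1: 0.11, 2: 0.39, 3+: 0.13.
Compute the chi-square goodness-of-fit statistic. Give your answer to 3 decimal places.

7.154

Expected counts E_i = n·p_i: 110×0.37 = 40.7, 110×0.11 = 12.1, 110×0.39 = 42.9, 110×0.13 = 14.3.
χ² = (42−40.7)²/40.7 + (10−12.1)²/12.1 + (52−42.9)²/42.9 + (6−14.3)²/14.3
   = 0.0415 + 0.3645 + 1.9303 + 4.8175
Sum = 7.154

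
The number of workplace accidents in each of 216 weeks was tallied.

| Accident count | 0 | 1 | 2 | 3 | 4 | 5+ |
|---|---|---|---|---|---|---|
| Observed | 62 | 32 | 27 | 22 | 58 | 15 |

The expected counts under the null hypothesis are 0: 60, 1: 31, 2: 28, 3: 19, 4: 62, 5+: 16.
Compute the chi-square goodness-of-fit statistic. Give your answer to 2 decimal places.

0.93

χ² = (62−60)²/60 + (32−31)²/31 + (27−28)²/28 + (22−19)²/19 + (58−62)²/62 + (15−16)²/16
   = 0.067 + 0.032 + 0.036 + 0.474 + 0.258 + 0.063
Sum = 0.93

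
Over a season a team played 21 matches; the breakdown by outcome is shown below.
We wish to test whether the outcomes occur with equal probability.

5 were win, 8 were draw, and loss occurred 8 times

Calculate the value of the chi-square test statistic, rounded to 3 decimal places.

Under H₀ each category has probability 1/3, so each expected count is 21/3 = 7.
cat         O        E   (O−E)²/E
win         5        7     0.5714
draw        8        7     0.1429
loss        8        7     0.1429
Sum = 0.857

0.857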